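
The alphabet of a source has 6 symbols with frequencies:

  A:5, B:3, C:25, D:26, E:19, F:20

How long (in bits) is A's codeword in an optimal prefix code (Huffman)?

Build the tree from the bottom:
B(3) + A(5) → 8
8 + E(19) → 27
F(20) + C(25) → 45
D(26) + 27 → 53
45 + 53 → 98
A sits 4 levels below the root, so its codeword is 4 bits.

4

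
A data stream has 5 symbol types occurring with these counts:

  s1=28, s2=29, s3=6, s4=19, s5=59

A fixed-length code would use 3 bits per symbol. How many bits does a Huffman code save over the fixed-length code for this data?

Fixed-length: 3 bits × 141 symbols = 423 bits.
Huffman merges:
combine s3(6), s4(19) → 25
combine 25, s1(28) → 53
combine s2(29), 53 → 82
combine s5(59), 82 → 141
Huffman total = 25 + 53 + 82 + 141 = 301 bits.
Saving = 423 − 301 = 122 bits.

122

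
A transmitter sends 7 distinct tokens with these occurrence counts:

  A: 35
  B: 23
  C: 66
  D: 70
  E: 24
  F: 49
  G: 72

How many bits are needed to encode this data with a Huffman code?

922

Greedily combine the two least-frequent nodes:
combine B(23), E(24) → 47
combine A(35), 47 → 82
combine F(49), C(66) → 115
combine D(70), G(72) → 142
combine 82, 115 → 197
combine 142, 197 → 339
Total encoded bits = sum of merged weights = 47 + 82 + 115 + 142 + 197 + 339 = 922.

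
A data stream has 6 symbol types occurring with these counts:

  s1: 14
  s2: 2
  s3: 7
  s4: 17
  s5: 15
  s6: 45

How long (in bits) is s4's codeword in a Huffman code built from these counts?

3

Build the tree from the bottom:
combine s2(2), s3(7) → 9
combine 9, s1(14) → 23
combine s5(15), s4(17) → 32
combine 23, 32 → 55
combine s6(45), 55 → 100
s4's leaf is at depth 3, giving a 3-bit codeword.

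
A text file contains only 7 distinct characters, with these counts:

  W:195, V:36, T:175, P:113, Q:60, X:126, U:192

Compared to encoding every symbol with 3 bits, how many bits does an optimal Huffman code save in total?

291

Fixed-length: 3 bits × 897 symbols = 2691 bits.
Huffman merges:
combine V(36), Q(60) → 96
combine 96, P(113) → 209
combine X(126), T(175) → 301
combine U(192), W(195) → 387
combine 209, 301 → 510
combine 387, 510 → 897
Huffman total = 96 + 209 + 301 + 387 + 510 + 897 = 2400 bits.
Saving = 2691 − 2400 = 291 bits.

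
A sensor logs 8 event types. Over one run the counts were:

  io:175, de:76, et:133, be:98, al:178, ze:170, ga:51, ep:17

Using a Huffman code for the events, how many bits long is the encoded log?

2553

Merge the two smallest weights repeatedly:
ep(17) + ga(51) → 68
68 + de(76) → 144
be(98) + et(133) → 231
144 + ze(170) → 314
io(175) + al(178) → 353
231 + 314 → 545
353 + 545 → 898
Total encoded bits = sum of merged weights = 68 + 144 + 231 + 314 + 353 + 545 + 898 = 2553.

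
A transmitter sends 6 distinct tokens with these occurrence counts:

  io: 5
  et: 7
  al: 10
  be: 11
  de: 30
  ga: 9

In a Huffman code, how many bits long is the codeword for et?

Huffman merges, smallest pair first:
io(5) + et(7) → 12
ga(9) + al(10) → 19
be(11) + 12 → 23
19 + 23 → 42
de(30) + 42 → 72
et sits 4 levels below the root, so its codeword is 4 bits.

4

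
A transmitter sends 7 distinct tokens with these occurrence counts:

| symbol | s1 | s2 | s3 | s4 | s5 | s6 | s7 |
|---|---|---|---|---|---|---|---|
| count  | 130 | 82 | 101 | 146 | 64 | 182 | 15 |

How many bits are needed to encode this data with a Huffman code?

Build the Huffman tree bottom-up:
s7(15) + s5(64) → 79
79 + s2(82) → 161
s3(101) + s1(130) → 231
s4(146) + 161 → 307
s6(182) + 231 → 413
307 + 413 → 720
The encoded length is the sum of every internal node's weight: 79 + 161 + 231 + 307 + 413 + 720 = 1911 bits.

1911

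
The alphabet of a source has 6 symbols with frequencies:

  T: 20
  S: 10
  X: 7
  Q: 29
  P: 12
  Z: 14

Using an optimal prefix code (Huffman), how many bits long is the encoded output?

Merge the two smallest weights repeatedly:
X(7) + S(10) → 17
P(12) + Z(14) → 26
17 + T(20) → 37
26 + Q(29) → 55
37 + 55 → 92
Total encoded bits = sum of merged weights = 17 + 26 + 37 + 55 + 92 = 227.

227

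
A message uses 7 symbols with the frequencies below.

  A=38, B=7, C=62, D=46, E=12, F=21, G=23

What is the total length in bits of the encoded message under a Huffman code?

538

Greedily combine the two least-frequent nodes:
combine B(7), E(12) → 19
combine 19, F(21) → 40
combine G(23), A(38) → 61
combine 40, D(46) → 86
combine 61, C(62) → 123
combine 86, 123 → 209
The encoded length is the sum of every internal node's weight: 19 + 40 + 61 + 86 + 123 + 209 = 538 bits.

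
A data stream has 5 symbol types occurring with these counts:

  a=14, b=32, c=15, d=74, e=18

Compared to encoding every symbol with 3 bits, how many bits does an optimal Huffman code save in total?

Fixed-length: 3 bits × 153 symbols = 459 bits.
Huffman merges:
combine a(14), c(15) → 29
combine e(18), 29 → 47
combine b(32), 47 → 79
combine d(74), 79 → 153
Huffman total = 29 + 47 + 79 + 153 = 308 bits.
Saving = 459 − 308 = 151 bits.

151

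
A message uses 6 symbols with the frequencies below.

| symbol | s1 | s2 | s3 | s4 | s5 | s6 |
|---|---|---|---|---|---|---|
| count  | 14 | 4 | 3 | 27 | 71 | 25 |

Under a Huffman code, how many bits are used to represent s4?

Build the tree from the bottom:
s3(3) + s2(4) → 7
7 + s1(14) → 21
21 + s6(25) → 46
s4(27) + 46 → 73
s5(71) + 73 → 144
s4 sits 2 levels below the root, so its codeword is 2 bits.

2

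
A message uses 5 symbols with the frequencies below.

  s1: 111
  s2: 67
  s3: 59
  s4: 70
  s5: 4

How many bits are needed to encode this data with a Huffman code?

Merge the two smallest weights repeatedly:
merge s5(4) and s3(59): 63
merge 63 and s2(67): 130
merge s4(70) and s1(111): 181
merge 130 and 181: 311
The encoded length is the sum of every internal node's weight: 63 + 130 + 181 + 311 = 685 bits.

685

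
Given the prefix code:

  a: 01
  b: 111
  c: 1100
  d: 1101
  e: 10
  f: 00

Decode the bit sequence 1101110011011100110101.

Read left to right; each codeword is recognised as soon as it completes (prefix code):
  1101→d | 1100→c | 1101→d | 1100→c | 1101→d | 01→a
Decoded message: dcdcda

dcdcda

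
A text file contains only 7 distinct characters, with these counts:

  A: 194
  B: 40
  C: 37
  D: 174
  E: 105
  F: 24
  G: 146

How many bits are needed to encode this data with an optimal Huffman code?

1808

Merge the two smallest weights repeatedly:
combine F(24), C(37) → 61
combine B(40), 61 → 101
combine 101, E(105) → 206
combine G(146), D(174) → 320
combine A(194), 206 → 400
combine 320, 400 → 720
The encoded length is the sum of every internal node's weight: 61 + 101 + 206 + 320 + 400 + 720 = 1808 bits.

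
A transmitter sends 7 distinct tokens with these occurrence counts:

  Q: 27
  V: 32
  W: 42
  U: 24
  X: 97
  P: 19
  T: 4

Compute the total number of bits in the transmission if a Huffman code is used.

Greedily combine the two least-frequent nodes:
merge T(4) and P(19): 23
merge 23 and U(24): 47
merge Q(27) and V(32): 59
merge W(42) and 47: 89
merge 59 and 89: 148
merge X(97) and 148: 245
The encoded length is the sum of every internal node's weight: 23 + 47 + 59 + 89 + 148 + 245 = 611 bits.

611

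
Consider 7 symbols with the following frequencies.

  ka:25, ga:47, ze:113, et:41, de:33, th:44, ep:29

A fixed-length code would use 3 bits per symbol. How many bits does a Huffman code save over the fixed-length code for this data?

Fixed-length: 3 bits × 332 symbols = 996 bits.
Huffman merges:
ka(25) + ep(29) → 54
de(33) + et(41) → 74
th(44) + ga(47) → 91
54 + 74 → 128
91 + ze(113) → 204
128 + 204 → 332
Huffman total = 54 + 74 + 91 + 128 + 204 + 332 = 883 bits.
Saving = 996 − 883 = 113 bits.

113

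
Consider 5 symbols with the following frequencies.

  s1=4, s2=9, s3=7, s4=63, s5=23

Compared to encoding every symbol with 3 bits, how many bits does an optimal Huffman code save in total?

138

Fixed-length: 3 bits × 106 symbols = 318 bits.
Huffman merges:
s1(4) + s3(7) → 11
s2(9) + 11 → 20
20 + s5(23) → 43
43 + s4(63) → 106
Huffman total = 11 + 20 + 43 + 106 = 180 bits.
Saving = 318 − 180 = 138 bits.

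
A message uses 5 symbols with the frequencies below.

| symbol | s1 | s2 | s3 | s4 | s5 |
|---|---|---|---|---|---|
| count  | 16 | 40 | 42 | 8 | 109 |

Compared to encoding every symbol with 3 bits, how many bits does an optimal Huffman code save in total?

236

Fixed-length: 3 bits × 215 symbols = 645 bits.
Huffman merges:
s4(8) + s1(16) → 24
24 + s2(40) → 64
s3(42) + 64 → 106
106 + s5(109) → 215
Huffman total = 24 + 64 + 106 + 215 = 409 bits.
Saving = 645 − 409 = 236 bits.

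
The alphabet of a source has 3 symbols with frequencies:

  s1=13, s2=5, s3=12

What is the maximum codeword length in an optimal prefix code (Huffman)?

2

Merge the two lowest-weight nodes at each step:
combine s2(5), s3(12) → 17
combine s1(13), 17 → 30
The rarest symbols sit at the bottom; the longest codeword is 2 bits.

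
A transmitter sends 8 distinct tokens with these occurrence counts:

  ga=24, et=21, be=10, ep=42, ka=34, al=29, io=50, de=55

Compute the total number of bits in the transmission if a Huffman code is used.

Build the Huffman tree bottom-up:
combine be(10), et(21) → 31
combine ga(24), al(29) → 53
combine 31, ka(34) → 65
combine ep(42), io(50) → 92
combine 53, de(55) → 108
combine 65, 92 → 157
combine 108, 157 → 265
Total encoded bits = sum of merged weights = 31 + 53 + 65 + 92 + 108 + 157 + 265 = 771.

771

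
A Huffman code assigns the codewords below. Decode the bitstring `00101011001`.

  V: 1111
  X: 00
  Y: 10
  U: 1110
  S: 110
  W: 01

Read left to right; each codeword is recognised as soon as it completes (prefix code):
  00→X | 10→Y | 10→Y | 110→S | 01→W
Decoded message: XYYSW

XYYSW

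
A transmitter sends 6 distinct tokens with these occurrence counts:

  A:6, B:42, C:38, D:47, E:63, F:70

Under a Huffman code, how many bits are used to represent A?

Repeatedly merge the two smallest:
merge A(6) and C(38): 44
merge B(42) and 44: 86
merge D(47) and E(63): 110
merge F(70) and 86: 156
merge 110 and 156: 266
The subtree containing A is merged 4 times, so code length = 4.

4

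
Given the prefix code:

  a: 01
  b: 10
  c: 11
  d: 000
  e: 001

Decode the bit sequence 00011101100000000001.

Read left to right; each codeword is recognised as soon as it completes (prefix code):
  000→d | 11→c | 10→b | 11→c | 000→d | 000→d | 000→d | 01→a
Decoded message: dcbcddda

dcbcddda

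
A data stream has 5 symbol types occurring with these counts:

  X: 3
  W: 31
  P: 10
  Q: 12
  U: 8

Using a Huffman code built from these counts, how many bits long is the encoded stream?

Build the Huffman tree bottom-up:
X(3) + U(8) → 11
P(10) + 11 → 21
Q(12) + 21 → 33
W(31) + 33 → 64
Total encoded bits = sum of merged weights = 11 + 21 + 33 + 64 = 129.

129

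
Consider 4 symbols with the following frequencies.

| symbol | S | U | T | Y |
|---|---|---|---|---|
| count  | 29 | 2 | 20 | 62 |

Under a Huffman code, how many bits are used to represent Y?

Build the tree from the bottom:
U(2) + T(20) → 22
22 + S(29) → 51
51 + Y(62) → 113
Y is a child of the root — depth 1, so its codeword is a single bit.

1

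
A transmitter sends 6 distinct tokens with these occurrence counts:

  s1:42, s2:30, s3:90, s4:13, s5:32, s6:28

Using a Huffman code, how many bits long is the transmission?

566

Merge the two smallest weights repeatedly:
merge s4(13) and s6(28): 41
merge s2(30) and s5(32): 62
merge 41 and s1(42): 83
merge 62 and 83: 145
merge s3(90) and 145: 235
The encoded length is the sum of every internal node's weight: 41 + 62 + 83 + 145 + 235 = 566 bits.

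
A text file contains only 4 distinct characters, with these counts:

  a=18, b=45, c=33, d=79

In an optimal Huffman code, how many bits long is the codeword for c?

Huffman merges, smallest pair first:
a(18) + c(33) → 51
b(45) + 51 → 96
d(79) + 96 → 175
The subtree containing c is merged 3 times, so code length = 3.

3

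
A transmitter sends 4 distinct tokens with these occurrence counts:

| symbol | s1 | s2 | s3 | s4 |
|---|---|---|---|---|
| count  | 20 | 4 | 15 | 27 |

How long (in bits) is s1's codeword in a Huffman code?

2

Huffman merges, smallest pair first:
s2(4) + s3(15) → 19
19 + s1(20) → 39
s4(27) + 39 → 66
The subtree containing s1 is merged 2 times, so code length = 2.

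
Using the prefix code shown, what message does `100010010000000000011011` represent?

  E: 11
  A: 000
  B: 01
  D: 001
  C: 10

CDDAAADCE

Read left to right; each codeword is recognised as soon as it completes (prefix code):
  10→C | 001→D | 001→D | 000→A | 000→A | 000→A | 001→D | 10→C | 11→E
Decoded message: CDDAAADCE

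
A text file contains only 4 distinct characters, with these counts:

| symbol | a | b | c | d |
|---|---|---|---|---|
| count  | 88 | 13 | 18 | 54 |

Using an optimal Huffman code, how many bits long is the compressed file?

Greedily combine the two least-frequent nodes:
merge b(13) and c(18): 31
merge 31 and d(54): 85
merge 85 and a(88): 173
Total encoded bits = sum of merged weights = 31 + 85 + 173 = 289.

289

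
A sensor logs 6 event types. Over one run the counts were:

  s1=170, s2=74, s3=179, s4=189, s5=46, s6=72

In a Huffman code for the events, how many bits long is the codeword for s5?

Huffman merges, smallest pair first:
s5(46) + s6(72) → 118
s2(74) + 118 → 192
s1(170) + s3(179) → 349
s4(189) + 192 → 381
349 + 381 → 730
The subtree containing s5 is merged 4 times, so code length = 4.

4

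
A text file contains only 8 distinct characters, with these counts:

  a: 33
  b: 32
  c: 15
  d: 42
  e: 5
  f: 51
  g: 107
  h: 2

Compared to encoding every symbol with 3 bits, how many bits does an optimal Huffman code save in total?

Fixed-length: 3 bits × 287 symbols = 861 bits.
Huffman merges:
h(2) + e(5) → 7
7 + c(15) → 22
22 + b(32) → 54
a(33) + d(42) → 75
f(51) + 54 → 105
75 + 105 → 180
g(107) + 180 → 287
Huffman total = 7 + 22 + 54 + 75 + 105 + 180 + 287 = 730 bits.
Saving = 861 − 730 = 131 bits.

131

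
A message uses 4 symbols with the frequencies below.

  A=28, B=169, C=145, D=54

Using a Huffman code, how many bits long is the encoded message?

Merge the two smallest weights repeatedly:
A(28) + D(54) → 82
82 + C(145) → 227
B(169) + 227 → 396
Total encoded bits = sum of merged weights = 82 + 227 + 396 = 705.

705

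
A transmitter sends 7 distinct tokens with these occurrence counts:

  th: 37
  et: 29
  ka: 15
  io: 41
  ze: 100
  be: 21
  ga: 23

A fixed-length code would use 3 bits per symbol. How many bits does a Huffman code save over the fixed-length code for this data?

112

Fixed-length: 3 bits × 266 symbols = 798 bits.
Huffman merges:
combine ka(15), be(21) → 36
combine ga(23), et(29) → 52
combine 36, th(37) → 73
combine io(41), 52 → 93
combine 73, 93 → 166
combine ze(100), 166 → 266
Huffman total = 36 + 52 + 73 + 93 + 166 + 266 = 686 bits.
Saving = 798 − 686 = 112 bits.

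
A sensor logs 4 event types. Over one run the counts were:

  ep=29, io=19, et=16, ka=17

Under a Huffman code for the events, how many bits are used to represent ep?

Repeatedly merge the two smallest:
combine et(16), ka(17) → 33
combine io(19), ep(29) → 48
combine 33, 48 → 81
The subtree containing ep is merged 2 times, so code length = 2.

2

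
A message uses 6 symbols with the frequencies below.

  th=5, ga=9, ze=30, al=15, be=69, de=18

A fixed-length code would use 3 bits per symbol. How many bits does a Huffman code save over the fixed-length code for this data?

Fixed-length: 3 bits × 146 symbols = 438 bits.
Huffman merges:
merge th(5) and ga(9): 14
merge 14 and al(15): 29
merge de(18) and 29: 47
merge ze(30) and 47: 77
merge be(69) and 77: 146
Huffman total = 14 + 29 + 47 + 77 + 146 = 313 bits.
Saving = 438 − 313 = 125 bits.

125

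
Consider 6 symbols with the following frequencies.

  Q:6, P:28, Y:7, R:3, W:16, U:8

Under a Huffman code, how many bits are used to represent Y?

Build the tree from the bottom:
combine R(3), Q(6) → 9
combine Y(7), U(8) → 15
combine 9, 15 → 24
combine W(16), 24 → 40
combine P(28), 40 → 68
Y's leaf is at depth 4, giving a 4-bit codeword.

4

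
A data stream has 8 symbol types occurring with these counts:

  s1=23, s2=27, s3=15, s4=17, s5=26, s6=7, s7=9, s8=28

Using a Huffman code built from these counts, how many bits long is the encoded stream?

Build the Huffman tree bottom-up:
merge s6(7) and s7(9): 16
merge s3(15) and 16: 31
merge s4(17) and s1(23): 40
merge s5(26) and s2(27): 53
merge s8(28) and 31: 59
merge 40 and 53: 93
merge 59 and 93: 152
The encoded length is the sum of every internal node's weight: 16 + 31 + 40 + 53 + 59 + 93 + 152 = 444 bits.

444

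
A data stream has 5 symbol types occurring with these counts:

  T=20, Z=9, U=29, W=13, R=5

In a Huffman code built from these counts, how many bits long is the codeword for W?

3

Huffman merges, smallest pair first:
R(5) + Z(9) → 14
W(13) + 14 → 27
T(20) + 27 → 47
U(29) + 47 → 76
The subtree containing W is merged 3 times, so code length = 3.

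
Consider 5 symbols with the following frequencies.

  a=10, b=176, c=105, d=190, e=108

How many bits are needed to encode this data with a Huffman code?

1293

Greedily combine the two least-frequent nodes:
a(10) + c(105) → 115
e(108) + 115 → 223
b(176) + d(190) → 366
223 + 366 → 589
Total encoded bits = sum of merged weights = 115 + 223 + 366 + 589 = 1293.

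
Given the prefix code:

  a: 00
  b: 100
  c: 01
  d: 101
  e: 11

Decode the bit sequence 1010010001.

dabc

Read left to right; each codeword is recognised as soon as it completes (prefix code):
  101→d | 00→a | 100→b | 01→c
Decoded message: dabc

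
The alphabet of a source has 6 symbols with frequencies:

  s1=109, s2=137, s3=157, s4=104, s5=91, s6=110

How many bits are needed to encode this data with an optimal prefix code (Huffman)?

1830

Merge the two smallest weights repeatedly:
s5(91) + s4(104) → 195
s1(109) + s6(110) → 219
s2(137) + s3(157) → 294
195 + 219 → 414
294 + 414 → 708
The encoded length is the sum of every internal node's weight: 195 + 219 + 294 + 414 + 708 = 1830 bits.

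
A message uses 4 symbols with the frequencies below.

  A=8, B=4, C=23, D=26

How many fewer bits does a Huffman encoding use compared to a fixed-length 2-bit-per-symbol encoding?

Fixed-length: 2 bits × 61 symbols = 122 bits.
Huffman merges:
combine B(4), A(8) → 12
combine 12, C(23) → 35
combine D(26), 35 → 61
Huffman total = 12 + 35 + 61 = 108 bits.
Saving = 122 − 108 = 14 bits.

14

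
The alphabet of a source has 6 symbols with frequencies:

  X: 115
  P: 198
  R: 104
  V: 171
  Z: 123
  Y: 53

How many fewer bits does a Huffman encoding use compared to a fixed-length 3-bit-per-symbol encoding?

369

Fixed-length: 3 bits × 764 symbols = 2292 bits.
Huffman merges:
merge Y(53) and R(104): 157
merge X(115) and Z(123): 238
merge 157 and V(171): 328
merge P(198) and 238: 436
merge 328 and 436: 764
Huffman total = 157 + 238 + 328 + 436 + 764 = 1923 bits.
Saving = 2292 − 1923 = 369 bits.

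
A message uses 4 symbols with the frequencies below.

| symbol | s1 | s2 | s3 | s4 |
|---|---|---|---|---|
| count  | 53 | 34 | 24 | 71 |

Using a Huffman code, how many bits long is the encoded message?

Merge the two smallest weights repeatedly:
combine s3(24), s2(34) → 58
combine s1(53), 58 → 111
combine s4(71), 111 → 182
Total encoded bits = sum of merged weights = 58 + 111 + 182 = 351.

351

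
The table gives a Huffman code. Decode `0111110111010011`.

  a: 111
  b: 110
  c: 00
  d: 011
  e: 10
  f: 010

dadeed

Read left to right; each codeword is recognised as soon as it completes (prefix code):
  011→d | 111→a | 011→d | 10→e | 10→e | 011→d
Decoded message: dadeed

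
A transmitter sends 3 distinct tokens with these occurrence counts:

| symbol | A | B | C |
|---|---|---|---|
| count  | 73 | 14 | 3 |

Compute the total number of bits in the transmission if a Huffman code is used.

Greedily combine the two least-frequent nodes:
C(3) + B(14) → 17
17 + A(73) → 90
The encoded length is the sum of every internal node's weight: 17 + 90 = 107 bits.

107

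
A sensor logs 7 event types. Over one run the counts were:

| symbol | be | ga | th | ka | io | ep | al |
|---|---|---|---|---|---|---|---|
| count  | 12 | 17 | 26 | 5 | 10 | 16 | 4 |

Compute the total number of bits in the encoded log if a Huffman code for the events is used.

Build the Huffman tree bottom-up:
merge al(4) and ka(5): 9
merge 9 and io(10): 19
merge be(12) and ep(16): 28
merge ga(17) and 19: 36
merge th(26) and 28: 54
merge 36 and 54: 90
The encoded length is the sum of every internal node's weight: 9 + 19 + 28 + 36 + 54 + 90 = 236 bits.

236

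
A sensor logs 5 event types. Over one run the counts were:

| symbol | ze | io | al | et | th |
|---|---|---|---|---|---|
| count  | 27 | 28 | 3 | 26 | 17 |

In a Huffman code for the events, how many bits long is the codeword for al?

Huffman merges, smallest pair first:
combine al(3), th(17) → 20
combine 20, et(26) → 46
combine ze(27), io(28) → 55
combine 46, 55 → 101
The subtree containing al is merged 3 times, so code length = 3.

3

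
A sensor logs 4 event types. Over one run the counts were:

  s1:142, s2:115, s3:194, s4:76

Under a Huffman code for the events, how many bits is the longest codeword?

3

Merge the two lowest-weight nodes at each step:
s4(76) + s2(115) → 191
s1(142) + 191 → 333
s3(194) + 333 → 527
The rarest symbols sit at the bottom; the longest codeword is 3 bits.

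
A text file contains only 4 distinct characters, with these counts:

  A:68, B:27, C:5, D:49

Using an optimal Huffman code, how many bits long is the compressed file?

262

Build the Huffman tree bottom-up:
merge C(5) and B(27): 32
merge 32 and D(49): 81
merge A(68) and 81: 149
Each symbol's bit-cost is frequency × depth; summing gives 262 bits (equivalently 32 + 81 + 149).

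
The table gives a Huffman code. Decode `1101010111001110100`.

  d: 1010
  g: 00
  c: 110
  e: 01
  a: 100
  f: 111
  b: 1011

cdfgfeg

Read left to right; each codeword is recognised as soon as it completes (prefix code):
  110→c | 1010→d | 111→f | 00→g | 111→f | 01→e | 00→g
Decoded message: cdfgfeg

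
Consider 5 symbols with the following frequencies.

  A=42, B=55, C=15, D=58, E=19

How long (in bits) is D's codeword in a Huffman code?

2

Huffman merges, smallest pair first:
combine C(15), E(19) → 34
combine 34, A(42) → 76
combine B(55), D(58) → 113
combine 76, 113 → 189
D sits 2 levels below the root, so its codeword is 2 bits.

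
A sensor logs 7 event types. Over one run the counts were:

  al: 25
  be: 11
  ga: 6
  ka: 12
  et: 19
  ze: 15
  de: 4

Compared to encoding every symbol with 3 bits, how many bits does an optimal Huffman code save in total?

Fixed-length: 3 bits × 92 symbols = 276 bits.
Huffman merges:
merge de(4) and ga(6): 10
merge 10 and be(11): 21
merge ka(12) and ze(15): 27
merge et(19) and 21: 40
merge al(25) and 27: 52
merge 40 and 52: 92
Huffman total = 10 + 21 + 27 + 40 + 52 + 92 = 242 bits.
Saving = 276 − 242 = 34 bits.

34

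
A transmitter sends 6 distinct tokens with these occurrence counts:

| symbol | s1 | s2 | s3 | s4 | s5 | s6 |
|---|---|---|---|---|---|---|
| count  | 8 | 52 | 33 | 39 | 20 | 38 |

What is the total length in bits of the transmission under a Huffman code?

469

Greedily combine the two least-frequent nodes:
merge s1(8) and s5(20): 28
merge 28 and s3(33): 61
merge s6(38) and s4(39): 77
merge s2(52) and 61: 113
merge 77 and 113: 190
The encoded length is the sum of every internal node's weight: 28 + 61 + 77 + 113 + 190 = 469 bits.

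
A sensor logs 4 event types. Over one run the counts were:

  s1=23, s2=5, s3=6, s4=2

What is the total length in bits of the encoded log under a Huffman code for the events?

Greedily combine the two least-frequent nodes:
merge s4(2) and s2(5): 7
merge s3(6) and 7: 13
merge 13 and s1(23): 36
Total encoded bits = sum of merged weights = 7 + 13 + 36 = 56.

56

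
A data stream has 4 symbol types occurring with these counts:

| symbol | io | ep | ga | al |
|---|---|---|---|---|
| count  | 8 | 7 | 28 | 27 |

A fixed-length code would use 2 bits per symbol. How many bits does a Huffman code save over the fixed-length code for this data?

Fixed-length: 2 bits × 70 symbols = 140 bits.
Huffman merges:
combine ep(7), io(8) → 15
combine 15, al(27) → 42
combine ga(28), 42 → 70
Huffman total = 15 + 42 + 70 = 127 bits.
Saving = 140 − 127 = 13 bits.

13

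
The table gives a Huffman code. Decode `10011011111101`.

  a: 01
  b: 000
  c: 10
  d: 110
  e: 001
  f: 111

Read left to right; each codeword is recognised as soon as it completes (prefix code):
  10→c | 01→a | 10→c | 111→f | 111→f | 01→a
Decoded message: cacffa

cacffa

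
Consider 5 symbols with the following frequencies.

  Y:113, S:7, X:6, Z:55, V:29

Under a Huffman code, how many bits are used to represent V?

Build the tree from the bottom:
combine X(6), S(7) → 13
combine 13, V(29) → 42
combine 42, Z(55) → 97
combine 97, Y(113) → 210
V's leaf is at depth 3, giving a 3-bit codeword.

3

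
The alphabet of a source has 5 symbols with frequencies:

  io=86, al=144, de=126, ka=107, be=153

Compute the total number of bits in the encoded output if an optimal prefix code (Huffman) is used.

Merge the two smallest weights repeatedly:
merge io(86) and ka(107): 193
merge de(126) and al(144): 270
merge be(153) and 193: 346
merge 270 and 346: 616
Total encoded bits = sum of merged weights = 193 + 270 + 346 + 616 = 1425.

1425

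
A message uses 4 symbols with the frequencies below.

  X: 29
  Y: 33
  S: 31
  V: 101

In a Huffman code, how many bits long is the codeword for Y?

2

Build the tree from the bottom:
combine X(29), S(31) → 60
combine Y(33), 60 → 93
combine 93, V(101) → 194
The subtree containing Y is merged 2 times, so code length = 2.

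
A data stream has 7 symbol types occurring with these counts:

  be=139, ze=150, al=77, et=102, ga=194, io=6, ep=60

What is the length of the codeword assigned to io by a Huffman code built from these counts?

4

Huffman merges, smallest pair first:
io(6) + ep(60) → 66
66 + al(77) → 143
et(102) + be(139) → 241
143 + ze(150) → 293
ga(194) + 241 → 435
293 + 435 → 728
io sits 4 levels below the root, so its codeword is 4 bits.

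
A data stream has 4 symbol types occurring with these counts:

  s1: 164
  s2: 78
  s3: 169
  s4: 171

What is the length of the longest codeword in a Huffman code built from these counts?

Merge the two lowest-weight nodes at each step:
combine s2(78), s1(164) → 242
combine s3(169), s4(171) → 340
combine 242, 340 → 582
Maximum depth reached is 2.

2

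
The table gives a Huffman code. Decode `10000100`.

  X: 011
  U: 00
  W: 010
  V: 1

Read left to right; each codeword is recognised as soon as it completes (prefix code):
  1→V | 00→U | 00→U | 1→V | 00→U
Decoded message: VUUVU

VUUVU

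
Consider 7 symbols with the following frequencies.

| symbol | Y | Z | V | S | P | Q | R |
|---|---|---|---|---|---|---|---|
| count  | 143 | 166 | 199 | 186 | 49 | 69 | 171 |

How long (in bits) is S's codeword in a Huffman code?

2

Repeatedly merge the two smallest:
P(49) + Q(69) → 118
118 + Y(143) → 261
Z(166) + R(171) → 337
S(186) + V(199) → 385
261 + 337 → 598
385 + 598 → 983
The subtree containing S is merged 2 times, so code length = 2.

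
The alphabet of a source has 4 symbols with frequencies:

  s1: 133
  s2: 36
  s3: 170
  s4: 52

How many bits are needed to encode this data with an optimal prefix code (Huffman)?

700

Merge the two smallest weights repeatedly:
merge s2(36) and s4(52): 88
merge 88 and s1(133): 221
merge s3(170) and 221: 391
The encoded length is the sum of every internal node's weight: 88 + 221 + 391 = 700 bits.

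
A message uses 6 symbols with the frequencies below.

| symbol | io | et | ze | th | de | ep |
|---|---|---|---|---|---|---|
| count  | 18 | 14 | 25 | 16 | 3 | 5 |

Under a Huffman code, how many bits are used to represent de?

4

Build the tree from the bottom:
merge de(3) and ep(5): 8
merge 8 and et(14): 22
merge th(16) and io(18): 34
merge 22 and ze(25): 47
merge 34 and 47: 81
de sits 4 levels below the root, so its codeword is 4 bits.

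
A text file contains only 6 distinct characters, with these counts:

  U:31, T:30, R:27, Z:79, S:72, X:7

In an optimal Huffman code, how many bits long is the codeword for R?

Huffman merges, smallest pair first:
combine X(7), R(27) → 34
combine T(30), U(31) → 61
combine 34, 61 → 95
combine S(72), Z(79) → 151
combine 95, 151 → 246
The subtree containing R is merged 3 times, so code length = 3.

3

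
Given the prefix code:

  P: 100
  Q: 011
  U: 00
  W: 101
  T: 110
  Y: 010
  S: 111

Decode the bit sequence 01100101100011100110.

Read left to right; each codeword is recognised as soon as it completes (prefix code):
  011→Q | 00→U | 101→W | 100→P | 011→Q | 100→P | 110→T
Decoded message: QUWPQPT

QUWPQPT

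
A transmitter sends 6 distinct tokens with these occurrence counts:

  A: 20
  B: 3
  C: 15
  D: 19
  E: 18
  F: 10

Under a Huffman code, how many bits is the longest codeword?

4

Merge the two lowest-weight nodes at each step:
combine B(3), F(10) → 13
combine 13, C(15) → 28
combine E(18), D(19) → 37
combine A(20), 28 → 48
combine 37, 48 → 85
The first pair merged (B, F) ends up deepest, at depth 4.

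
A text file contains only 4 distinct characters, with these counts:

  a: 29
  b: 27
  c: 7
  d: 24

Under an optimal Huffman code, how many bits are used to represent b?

2

Build the tree from the bottom:
merge c(7) and d(24): 31
merge b(27) and a(29): 56
merge 31 and 56: 87
The subtree containing b is merged 2 times, so code length = 2.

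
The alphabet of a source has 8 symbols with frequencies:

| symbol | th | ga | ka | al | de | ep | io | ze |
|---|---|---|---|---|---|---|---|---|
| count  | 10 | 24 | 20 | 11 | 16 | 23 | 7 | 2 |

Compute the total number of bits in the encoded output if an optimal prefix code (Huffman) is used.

Merge the two smallest weights repeatedly:
merge ze(2) and io(7): 9
merge 9 and th(10): 19
merge al(11) and de(16): 27
merge 19 and ka(20): 39
merge ep(23) and ga(24): 47
merge 27 and 39: 66
merge 47 and 66: 113
Each symbol's bit-cost is frequency × depth; summing gives 320 bits (equivalently 9 + 19 + 27 + 39 + 47 + 66 + 113).

320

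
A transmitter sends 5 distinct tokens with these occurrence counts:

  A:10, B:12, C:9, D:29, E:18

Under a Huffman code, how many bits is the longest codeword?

Merge the two lowest-weight nodes at each step:
merge C(9) and A(10): 19
merge B(12) and E(18): 30
merge 19 and D(29): 48
merge 30 and 48: 78
The rarest symbols sit at the bottom; the longest codeword is 3 bits.

3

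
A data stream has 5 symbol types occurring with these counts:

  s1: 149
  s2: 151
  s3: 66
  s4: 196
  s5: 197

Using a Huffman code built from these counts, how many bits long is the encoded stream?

1733

Merge the two smallest weights repeatedly:
combine s3(66), s1(149) → 215
combine s2(151), s4(196) → 347
combine s5(197), 215 → 412
combine 347, 412 → 759
The encoded length is the sum of every internal node's weight: 215 + 347 + 412 + 759 = 1733 bits.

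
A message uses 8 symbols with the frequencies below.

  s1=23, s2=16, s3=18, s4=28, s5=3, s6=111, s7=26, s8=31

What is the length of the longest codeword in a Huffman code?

Merge the two lowest-weight nodes at each step:
combine s5(3), s2(16) → 19
combine s3(18), 19 → 37
combine s1(23), s7(26) → 49
combine s4(28), s8(31) → 59
combine 37, 49 → 86
combine 59, 86 → 145
combine s6(111), 145 → 256
Maximum depth reached is 5.

5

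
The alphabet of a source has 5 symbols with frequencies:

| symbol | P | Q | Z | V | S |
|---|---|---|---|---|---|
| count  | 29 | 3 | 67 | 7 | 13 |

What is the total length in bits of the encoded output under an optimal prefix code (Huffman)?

204

Greedily combine the two least-frequent nodes:
combine Q(3), V(7) → 10
combine 10, S(13) → 23
combine 23, P(29) → 52
combine 52, Z(67) → 119
The encoded length is the sum of every internal node's weight: 10 + 23 + 52 + 119 = 204 bits.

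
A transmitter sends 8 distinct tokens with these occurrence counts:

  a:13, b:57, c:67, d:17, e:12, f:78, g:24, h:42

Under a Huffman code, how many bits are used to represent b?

3

Build the tree from the bottom:
combine e(12), a(13) → 25
combine d(17), g(24) → 41
combine 25, 41 → 66
combine h(42), b(57) → 99
combine 66, c(67) → 133
combine f(78), 99 → 177
combine 133, 177 → 310
b's leaf is at depth 3, giving a 3-bit codeword.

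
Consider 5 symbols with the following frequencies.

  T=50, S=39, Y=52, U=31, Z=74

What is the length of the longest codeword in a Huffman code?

3

Merge the two lowest-weight nodes at each step:
combine U(31), S(39) → 70
combine T(50), Y(52) → 102
combine 70, Z(74) → 144
combine 102, 144 → 246
The rarest symbols sit at the bottom; the longest codeword is 3 bits.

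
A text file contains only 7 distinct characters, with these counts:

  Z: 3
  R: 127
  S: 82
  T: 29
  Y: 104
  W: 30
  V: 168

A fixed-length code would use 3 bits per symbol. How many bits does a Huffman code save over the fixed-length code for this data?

305

Fixed-length: 3 bits × 543 symbols = 1629 bits.
Huffman merges:
Z(3) + T(29) → 32
W(30) + 32 → 62
62 + S(82) → 144
Y(104) + R(127) → 231
144 + V(168) → 312
231 + 312 → 543
Huffman total = 32 + 62 + 144 + 231 + 312 + 543 = 1324 bits.
Saving = 1629 − 1324 = 305 bits.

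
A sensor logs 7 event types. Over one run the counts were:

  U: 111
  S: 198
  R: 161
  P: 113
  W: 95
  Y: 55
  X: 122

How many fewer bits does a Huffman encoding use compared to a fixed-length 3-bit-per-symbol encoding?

Fixed-length: 3 bits × 855 symbols = 2565 bits.
Huffman merges:
Y(55) + W(95) → 150
U(111) + P(113) → 224
X(122) + 150 → 272
R(161) + S(198) → 359
224 + 272 → 496
359 + 496 → 855
Huffman total = 150 + 224 + 272 + 359 + 496 + 855 = 2356 bits.
Saving = 2565 − 2356 = 209 bits.

209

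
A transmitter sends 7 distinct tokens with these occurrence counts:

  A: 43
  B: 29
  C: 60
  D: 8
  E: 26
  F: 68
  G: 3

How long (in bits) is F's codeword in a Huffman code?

Huffman merges, smallest pair first:
G(3) + D(8) → 11
11 + E(26) → 37
B(29) + 37 → 66
A(43) + C(60) → 103
66 + F(68) → 134
103 + 134 → 237
The subtree containing F is merged 2 times, so code length = 2.

2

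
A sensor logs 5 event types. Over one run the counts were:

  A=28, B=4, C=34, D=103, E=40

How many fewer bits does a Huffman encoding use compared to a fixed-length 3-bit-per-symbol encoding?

214

Fixed-length: 3 bits × 209 symbols = 627 bits.
Huffman merges:
merge B(4) and A(28): 32
merge 32 and C(34): 66
merge E(40) and 66: 106
merge D(103) and 106: 209
Huffman total = 32 + 66 + 106 + 209 = 413 bits.
Saving = 627 − 413 = 214 bits.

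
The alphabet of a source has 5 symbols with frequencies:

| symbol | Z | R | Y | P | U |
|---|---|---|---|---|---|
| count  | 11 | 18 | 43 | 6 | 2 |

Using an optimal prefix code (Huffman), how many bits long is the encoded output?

144

Greedily combine the two least-frequent nodes:
U(2) + P(6) → 8
8 + Z(11) → 19
R(18) + 19 → 37
37 + Y(43) → 80
Total encoded bits = sum of merged weights = 8 + 19 + 37 + 80 = 144.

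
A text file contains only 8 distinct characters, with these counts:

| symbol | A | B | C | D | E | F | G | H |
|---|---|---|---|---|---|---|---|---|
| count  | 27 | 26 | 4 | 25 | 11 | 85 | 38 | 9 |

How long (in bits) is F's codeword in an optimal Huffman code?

Huffman merges, smallest pair first:
combine C(4), H(9) → 13
combine E(11), 13 → 24
combine 24, D(25) → 49
combine B(26), A(27) → 53
combine G(38), 49 → 87
combine 53, F(85) → 138
combine 87, 138 → 225
F's leaf is at depth 2, giving a 2-bit codeword.

2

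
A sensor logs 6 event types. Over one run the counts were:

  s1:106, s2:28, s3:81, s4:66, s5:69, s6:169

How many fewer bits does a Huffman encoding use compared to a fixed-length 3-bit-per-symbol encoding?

Fixed-length: 3 bits × 519 symbols = 1557 bits.
Huffman merges:
combine s2(28), s4(66) → 94
combine s5(69), s3(81) → 150
combine 94, s1(106) → 200
combine 150, s6(169) → 319
combine 200, 319 → 519
Huffman total = 94 + 150 + 200 + 319 + 519 = 1282 bits.
Saving = 1557 − 1282 = 275 bits.

275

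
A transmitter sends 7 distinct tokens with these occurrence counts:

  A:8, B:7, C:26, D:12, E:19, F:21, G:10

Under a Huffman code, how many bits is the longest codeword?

Merge the two lowest-weight nodes at each step:
combine B(7), A(8) → 15
combine G(10), D(12) → 22
combine 15, E(19) → 34
combine F(21), 22 → 43
combine C(26), 34 → 60
combine 43, 60 → 103
The rarest symbols sit at the bottom; the longest codeword is 4 bits.

4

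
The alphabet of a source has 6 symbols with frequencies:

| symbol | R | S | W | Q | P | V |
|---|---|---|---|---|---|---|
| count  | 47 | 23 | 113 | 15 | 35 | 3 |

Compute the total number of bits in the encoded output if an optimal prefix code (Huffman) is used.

Greedily combine the two least-frequent nodes:
V(3) + Q(15) → 18
18 + S(23) → 41
P(35) + 41 → 76
R(47) + 76 → 123
W(113) + 123 → 236
Total encoded bits = sum of merged weights = 18 + 41 + 76 + 123 + 236 = 494.

494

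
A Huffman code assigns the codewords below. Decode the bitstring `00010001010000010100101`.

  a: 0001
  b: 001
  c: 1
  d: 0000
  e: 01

aaedeebe

Read left to right; each codeword is recognised as soon as it completes (prefix code):
  0001→a | 0001→a | 01→e | 0000→d | 01→e | 01→e | 001→b | 01→e
Decoded message: aaedeebe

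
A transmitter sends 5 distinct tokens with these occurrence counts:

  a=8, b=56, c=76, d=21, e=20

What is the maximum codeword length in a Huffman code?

4

Merge the two lowest-weight nodes at each step:
merge a(8) and e(20): 28
merge d(21) and 28: 49
merge 49 and b(56): 105
merge c(76) and 105: 181
The first pair merged (a, e) ends up deepest, at depth 4.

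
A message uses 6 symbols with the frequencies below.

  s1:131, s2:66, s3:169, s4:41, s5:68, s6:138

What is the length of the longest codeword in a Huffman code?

4

Merge the two lowest-weight nodes at each step:
combine s4(41), s2(66) → 107
combine s5(68), 107 → 175
combine s1(131), s6(138) → 269
combine s3(169), 175 → 344
combine 269, 344 → 613
The rarest symbols sit at the bottom; the longest codeword is 4 bits.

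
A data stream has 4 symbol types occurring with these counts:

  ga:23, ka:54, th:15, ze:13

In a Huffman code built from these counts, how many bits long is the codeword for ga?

2

Repeatedly merge the two smallest:
ze(13) + th(15) → 28
ga(23) + 28 → 51
51 + ka(54) → 105
ga's leaf is at depth 2, giving a 2-bit codeword.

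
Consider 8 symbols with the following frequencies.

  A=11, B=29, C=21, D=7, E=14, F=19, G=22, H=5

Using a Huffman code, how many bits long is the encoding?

367

Merge the two smallest weights repeatedly:
merge H(5) and D(7): 12
merge A(11) and 12: 23
merge E(14) and F(19): 33
merge C(21) and G(22): 43
merge 23 and B(29): 52
merge 33 and 43: 76
merge 52 and 76: 128
Each symbol's bit-cost is frequency × depth; summing gives 367 bits (equivalently 12 + 23 + 33 + 43 + 52 + 76 + 128).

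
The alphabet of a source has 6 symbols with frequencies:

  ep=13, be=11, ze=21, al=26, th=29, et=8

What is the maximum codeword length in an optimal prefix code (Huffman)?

Merge the two lowest-weight nodes at each step:
merge et(8) and be(11): 19
merge ep(13) and 19: 32
merge ze(21) and al(26): 47
merge th(29) and 32: 61
merge 47 and 61: 108
Maximum depth reached is 4.

4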